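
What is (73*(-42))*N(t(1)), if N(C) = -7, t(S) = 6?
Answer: 21462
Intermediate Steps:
(73*(-42))*N(t(1)) = (73*(-42))*(-7) = -3066*(-7) = 21462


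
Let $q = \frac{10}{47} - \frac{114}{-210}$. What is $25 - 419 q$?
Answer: $- \frac{479692}{1645} \approx -291.61$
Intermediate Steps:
$q = \frac{1243}{1645}$ ($q = 10 \cdot \frac{1}{47} - - \frac{19}{35} = \frac{10}{47} + \frac{19}{35} = \frac{1243}{1645} \approx 0.75562$)
$25 - 419 q = 25 - \frac{520817}{1645} = - \frac{479692}{1645}$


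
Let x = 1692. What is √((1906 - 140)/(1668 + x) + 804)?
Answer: √141918315/420 ≈ 28.364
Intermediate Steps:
√((1906 - 140)/(1668 + x) + 804) = √((1906 - 140)/(1668 + 1692) + 804) = √(1766/3360 + 804) = √(1766*(1/3360) + 804) = √(883/1680 + 804) = √(1351603/1680) = √141918315/420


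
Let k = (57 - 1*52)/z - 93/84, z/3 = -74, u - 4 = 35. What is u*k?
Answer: -45643/1036 ≈ -44.057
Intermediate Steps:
u = 39 (u = 4 + 35 = 39)
z = -222 (z = 3*(-74) = -222)
k = -3511/3108 (k = (57 - 1*52)/(-222) - 93/84 = (57 - 52)*(-1/222) - 93*1/84 = 5*(-1/222) - 31/28 = -5/222 - 31/28 = -3511/3108 ≈ -1.1297)
u*k = 39*(-3511/3108) = -45643/1036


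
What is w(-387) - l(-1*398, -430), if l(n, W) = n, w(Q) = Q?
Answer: 11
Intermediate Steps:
w(-387) - l(-1*398, -430) = -387 - (-1)*398 = -387 - 1*(-398) = -387 + 398 = 11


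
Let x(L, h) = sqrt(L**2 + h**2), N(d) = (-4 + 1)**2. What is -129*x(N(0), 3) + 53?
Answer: 53 - 387*sqrt(10) ≈ -1170.8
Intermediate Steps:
N(d) = 9 (N(d) = (-3)**2 = 9)
-129*x(N(0), 3) + 53 = -129*sqrt(9**2 + 3**2) + 53 = -129*sqrt(81 + 9) + 53 = -387*sqrt(10) + 53 = 53 - 387*sqrt(10)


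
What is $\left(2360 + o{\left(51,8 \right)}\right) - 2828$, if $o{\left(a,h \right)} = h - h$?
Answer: $-468$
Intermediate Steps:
$o{\left(a,h \right)} = 0$
$\left(2360 + o{\left(51,8 \right)}\right) - 2828 = \left(2360 + 0\right) - 2828 = 2360 - 2828 = -468$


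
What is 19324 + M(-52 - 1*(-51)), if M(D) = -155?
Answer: 19169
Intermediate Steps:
19324 + M(-52 - 1*(-51)) = 19324 - 155 = 19169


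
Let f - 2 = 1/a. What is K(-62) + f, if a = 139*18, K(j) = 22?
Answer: 60049/2502 ≈ 24.000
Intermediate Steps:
a = 2502
f = 5005/2502 (f = 2 + 1/2502 = 5005/2502 ≈ 2.0004)
K(-62) + f = 22 + 5005/2502 = 60049/2502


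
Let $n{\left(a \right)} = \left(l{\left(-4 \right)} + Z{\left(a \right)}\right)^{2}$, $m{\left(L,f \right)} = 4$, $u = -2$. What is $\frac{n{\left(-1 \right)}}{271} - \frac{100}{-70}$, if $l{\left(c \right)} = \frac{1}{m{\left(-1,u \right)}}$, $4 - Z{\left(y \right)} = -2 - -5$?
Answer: $\frac{43535}{30352} \approx 1.4343$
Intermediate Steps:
$Z{\left(y \right)} = 1$ ($Z{\left(y \right)} = 4 - \left(-2 - -5\right) = 4 - \left(-2 + 5\right) = 4 - 3 = 1$)
$l{\left(c \right)} = \frac{1}{4}$
$n{\left(a \right)} = \frac{25}{16}$ ($n{\left(a \right)} = \left(\frac{1}{4} + 1\right)^{2} = \left(\frac{5}{4}\right)^{2} = \frac{25}{16}$)
$\frac{n{\left(-1 \right)}}{271} - \frac{100}{-70} = \frac{25}{16 \cdot 271} - \frac{100}{-70} = \frac{25}{16} \cdot \frac{1}{271} - - \frac{10}{7} = \frac{25}{4336} + \frac{10}{7} = \frac{43535}{30352}$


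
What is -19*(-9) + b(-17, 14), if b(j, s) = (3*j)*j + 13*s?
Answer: 1220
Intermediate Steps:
b(j, s) = 3*j² + 13*s
-19*(-9) + b(-17, 14) = -19*(-9) + (3*(-17)² + 13*14) = 171 + (3*289 + 182) = 171 + (867 + 182) = 171 + 1049 = 1220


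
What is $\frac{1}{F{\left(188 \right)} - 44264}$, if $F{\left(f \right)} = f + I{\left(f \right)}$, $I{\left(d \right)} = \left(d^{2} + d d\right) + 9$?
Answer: $\frac{1}{26621} \approx 3.7564 \cdot 10^{-5}$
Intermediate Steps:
$I{\left(d \right)} = 9 + 2 d^{2}$ ($I{\left(d \right)} = \left(d^{2} + d^{2}\right) + 9 = 2 d^{2} + 9 = 9 + 2 d^{2}$)
$F{\left(f \right)} = 9 + f + 2 f^{2}$ ($F{\left(f \right)} = f + \left(9 + 2 f^{2}\right) = 9 + f + 2 f^{2}$)
$\frac{1}{F{\left(188 \right)} - 44264} = \frac{1}{\left(9 + 188 + 2 \cdot 188^{2}\right) - 44264} = \frac{1}{\left(9 + 188 + 2 \cdot 35344\right) - 44264} = \frac{1}{\left(9 + 188 + 70688\right) - 44264} = \frac{1}{70885 - 44264} = \frac{1}{26621}$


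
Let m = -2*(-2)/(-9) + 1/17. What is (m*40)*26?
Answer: -61360/153 ≈ -401.05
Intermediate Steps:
m = -59/153 (m = 4*(-1/9) + 1*(1/17) = -4/9 + 1/17 = -59/153 ≈ -0.38562)
(m*40)*26 = -59/153*40*26 = -2360/153*26 = -61360/153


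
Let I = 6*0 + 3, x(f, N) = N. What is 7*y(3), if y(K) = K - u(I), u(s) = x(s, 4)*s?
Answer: -63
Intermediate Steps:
I = 3 (I = 0 + 3 = 3)
u(s) = 4*s
y(K) = -12 + K (y(K) = K - 4*3 = K - 1*12 = K - 12 = -12 + K)
7*y(3) = 7*(-12 + 3) = 7*(-9) = -63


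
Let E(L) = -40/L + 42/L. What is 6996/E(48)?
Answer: 167904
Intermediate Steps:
E(L) = 2/L
6996/E(48) = 6996/((2/48)) = 6996/((2*(1/48))) = 6996/(1/24) = 6996*24 = 167904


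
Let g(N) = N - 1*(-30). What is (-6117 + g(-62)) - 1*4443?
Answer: -10592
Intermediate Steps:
g(N) = 30 + N (g(N) = N + 30 = 30 + N)
(-6117 + g(-62)) - 1*4443 = (-6117 + (30 - 62)) - 1*4443 = (-6117 - 32) - 4443 = -6149 - 4443 = -10592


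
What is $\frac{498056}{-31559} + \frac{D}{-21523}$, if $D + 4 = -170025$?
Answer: $- \frac{5353714077}{679244357} \approx -7.8819$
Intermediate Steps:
$D = -170029$ ($D = -4 - 170025 = -170029$)
$\frac{498056}{-31559} + \frac{D}{-21523} = \frac{498056}{-31559} - \frac{170029}{-21523} = 498056 \left(- \frac{1}{31559}\right) - - \frac{170029}{21523} = - \frac{498056}{31559} + \frac{170029}{21523} = - \frac{5353714077}{679244357}$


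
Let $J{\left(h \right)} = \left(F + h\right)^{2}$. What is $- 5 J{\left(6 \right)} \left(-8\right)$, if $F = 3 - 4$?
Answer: $1000$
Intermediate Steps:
$F = -1$
$J{\left(h \right)} = \left(-1 + h\right)^{2}$
$- 5 J{\left(6 \right)} \left(-8\right) = - 5 \left(-1 + 6\right)^{2} \left(-8\right) = - 5 \cdot 5^{2} \left(-8\right) = \left(-5\right) 25 \left(-8\right) = \left(-125\right) \left(-8\right) = 1000$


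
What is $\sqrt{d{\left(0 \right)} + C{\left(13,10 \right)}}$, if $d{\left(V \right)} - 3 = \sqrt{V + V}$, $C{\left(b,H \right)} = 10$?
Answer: $\sqrt{13} \approx 3.6056$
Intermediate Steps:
$d{\left(V \right)} = 3 + \sqrt{2} \sqrt{V}$ ($d{\left(V \right)} = 3 + \sqrt{V + V} = 3 + \sqrt{2 V} = 3 + \sqrt{2} \sqrt{V}$)
$\sqrt{d{\left(0 \right)} + C{\left(13,10 \right)}} = \sqrt{\left(3 + \sqrt{2} \sqrt{0}\right) + 10} = \sqrt{\left(3 + \sqrt{2} \cdot 0\right) + 10} = \sqrt{\left(3 + 0\right) + 10} = \sqrt{3 + 10} = \sqrt{13}$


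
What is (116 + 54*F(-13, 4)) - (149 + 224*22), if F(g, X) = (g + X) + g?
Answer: -6149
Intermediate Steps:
F(g, X) = X + 2*g (F(g, X) = (X + g) + g = X + 2*g)
(116 + 54*F(-13, 4)) - (149 + 224*22) = (116 + 54*(4 + 2*(-13))) - (149 + 224*22) = (116 + 54*(4 - 26)) - (149 + 4928) = (116 + 54*(-22)) - 1*5077 = (116 - 1188) - 5077 = -1072 - 5077 = -6149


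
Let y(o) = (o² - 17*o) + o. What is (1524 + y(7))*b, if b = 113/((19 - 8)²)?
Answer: 165093/121 ≈ 1364.4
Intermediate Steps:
y(o) = o² - 16*o
b = 113/121 (b = 113/(11²) = 113/121 ≈ 0.93388)
(1524 + y(7))*b = (1524 + 7*(-16 + 7))*(113/121) = (1524 + 7*(-9))*(113/121) = (1524 - 63)*(113/121) = 1461*(113/121) = 165093/121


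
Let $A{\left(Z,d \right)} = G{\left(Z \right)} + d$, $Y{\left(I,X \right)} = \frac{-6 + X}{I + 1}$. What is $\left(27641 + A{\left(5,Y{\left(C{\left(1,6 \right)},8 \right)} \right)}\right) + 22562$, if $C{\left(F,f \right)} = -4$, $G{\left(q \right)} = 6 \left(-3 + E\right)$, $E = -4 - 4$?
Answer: $\frac{150409}{3} \approx 50136.0$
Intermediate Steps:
$E = -8$
$G{\left(q \right)} = -66$ ($G{\left(q \right)} = 6 \left(-3 - 8\right) = 6 \left(-11\right) = -66$)
$Y{\left(I,X \right)} = \frac{-6 + X}{1 + I}$
$A{\left(Z,d \right)} = -66 + d$
$\left(27641 + A{\left(5,Y{\left(C{\left(1,6 \right)},8 \right)} \right)}\right) + 22562 = \left(27641 - \left(66 - \frac{-6 + 8}{1 - 4}\right)\right) + 22562 = \left(27641 - \left(66 - \frac{1}{-3} \cdot 2\right)\right) + 22562 = \left(27641 - \frac{200}{3}\right) + 22562 = \frac{82723}{3} + 22562 = \frac{150409}{3}$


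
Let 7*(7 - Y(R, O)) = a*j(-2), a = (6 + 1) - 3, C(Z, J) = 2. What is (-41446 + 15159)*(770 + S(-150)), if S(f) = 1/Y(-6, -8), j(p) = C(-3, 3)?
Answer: -830064599/41 ≈ -2.0245e+7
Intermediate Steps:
a = 4 (a = 7 - 3 = 4)
j(p) = 2
Y(R, O) = 41/7 (Y(R, O) = 7 - 4*2/7 = 7 - ⅐*8 = 7 - 8/7 = 41/7)
S(f) = 7/41 (S(f) = 1/(41/7) = 7/41)
(-41446 + 15159)*(770 + S(-150)) = (-41446 + 15159)*(770 + 7/41) = -26287*31577/41 = -830064599/41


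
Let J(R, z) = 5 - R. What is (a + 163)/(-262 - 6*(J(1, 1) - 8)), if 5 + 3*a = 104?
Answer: -14/17 ≈ -0.82353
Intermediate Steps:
a = 33 (a = -5/3 + (⅓)*104 = -5/3 + 104/3 = 33)
(a + 163)/(-262 - 6*(J(1, 1) - 8)) = (33 + 163)/(-262 - 6*((5 - 1*1) - 8)) = 196/(-262 - 6*((5 - 1) - 8)) = 196/(-262 - 6*(4 - 8)) = 196/(-262 - 6*(-4)) = 196/(-262 + 24) = 196/(-238) = 196*(-1/238) = -14/17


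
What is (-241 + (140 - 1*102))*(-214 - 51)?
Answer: 53795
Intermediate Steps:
(-241 + (140 - 1*102))*(-214 - 51) = (-241 + (140 - 102))*(-265) = (-241 + 38)*(-265) = -203*(-265) = 53795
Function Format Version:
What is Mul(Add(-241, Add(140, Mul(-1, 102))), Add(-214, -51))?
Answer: 53795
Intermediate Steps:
Mul(Add(-241, Add(140, Mul(-1, 102))), Add(-214, -51)) = Mul(Add(-241, Add(140, -102)), -265) = Mul(Add(-241, 38), -265) = Mul(-203, -265) = 53795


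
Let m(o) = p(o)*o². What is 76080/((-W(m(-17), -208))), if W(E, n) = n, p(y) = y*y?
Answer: 4755/13 ≈ 365.77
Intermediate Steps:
p(y) = y²
m(o) = o⁴ (m(o) = o²*o² = o⁴)
76080/((-W(m(-17), -208))) = 76080/((-1*(-208))) = 76080/208 = 76080*(1/208) = 4755/13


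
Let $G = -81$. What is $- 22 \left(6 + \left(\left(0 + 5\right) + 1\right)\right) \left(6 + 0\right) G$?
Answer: $128304$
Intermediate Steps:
$- 22 \left(6 + \left(\left(0 + 5\right) + 1\right)\right) \left(6 + 0\right) G = - 22 \left(6 + \left(\left(0 + 5\right) + 1\right)\right) \left(6 + 0\right) \left(-81\right) = - 22 \left(6 + \left(5 + 1\right)\right) 6 \left(-81\right) = - 22 \left(6 + 6\right) 6 \left(-81\right) = - 22 \cdot 12 \cdot 6 \left(-81\right) = \left(-22\right) 72 \left(-81\right) = \left(-1584\right) \left(-81\right) = 128304$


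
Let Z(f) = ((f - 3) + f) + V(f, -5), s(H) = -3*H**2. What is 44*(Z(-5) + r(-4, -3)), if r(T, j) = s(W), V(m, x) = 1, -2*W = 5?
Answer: -1353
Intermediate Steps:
W = -5/2 (W = -1/2*5 = -5/2 ≈ -2.5000)
r(T, j) = -75/4 (r(T, j) = -3*(-5/2)**2 = -3*25/4 = -75/4)
Z(f) = -2 + 2*f (Z(f) = ((f - 3) + f) + 1 = ((-3 + f) + f) + 1 = (-3 + 2*f) + 1 = -2 + 2*f)
44*(Z(-5) + r(-4, -3)) = 44*((-2 + 2*(-5)) - 75/4) = 44*((-2 - 10) - 75/4) = 44*(-12 - 75/4) = 44*(-123/4) = -1353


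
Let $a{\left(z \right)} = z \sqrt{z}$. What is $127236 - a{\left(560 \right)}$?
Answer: $127236 - 2240 \sqrt{35} \approx 1.1398 \cdot 10^{5}$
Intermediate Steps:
$a{\left(z \right)} = z^{\frac{3}{2}}$
$127236 - a{\left(560 \right)} = 127236 - 560^{\frac{3}{2}} = 127236 - 2240 \sqrt{35}$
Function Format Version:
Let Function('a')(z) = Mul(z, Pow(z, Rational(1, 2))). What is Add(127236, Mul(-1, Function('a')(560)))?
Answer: Add(127236, Mul(-2240, Pow(35, Rational(1, 2)))) ≈ 1.1398e+5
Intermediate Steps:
Function('a')(z) = Pow(z, Rational(3, 2))
Add(127236, Mul(-1, Function('a')(560))) = Add(127236, Mul(-1, Pow(560, Rational(3, 2)))) = Add(127236, Mul(-1, Mul(2240, Pow(35, Rational(1, 2))))) = Add(127236, Mul(-2240, Pow(35, Rational(1, 2))))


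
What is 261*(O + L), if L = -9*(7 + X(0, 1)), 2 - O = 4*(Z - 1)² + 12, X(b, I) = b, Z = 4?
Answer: -28449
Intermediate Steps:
O = -46 (O = 2 - (4*(4 - 1)² + 12) = 2 - (4*3² + 12) = 2 - (4*9 + 12) = 2 - (36 + 12) = 2 - 1*48 = 2 - 48 = -46)
L = -63 (L = -9*(7 + 0) = -9*7 = -63)
261*(O + L) = 261*(-46 - 63) = 261*(-109) = -28449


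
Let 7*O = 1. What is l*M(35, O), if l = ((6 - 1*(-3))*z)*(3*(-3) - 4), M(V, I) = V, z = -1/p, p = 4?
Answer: 4095/4 ≈ 1023.8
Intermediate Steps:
O = ⅐ (O = (⅐)*1 = ⅐ ≈ 0.14286)
z = -¼ (z = -1/4 = -1*¼ = -¼ ≈ -0.25000)
l = 117/4 (l = ((6 - 1*(-3))*(-¼))*(3*(-3) - 4) = ((6 + 3)*(-¼))*(-9 - 4) = (9*(-¼))*(-13) = -9/4*(-13) = 117/4 ≈ 29.250)
l*M(35, O) = (117/4)*35 = 4095/4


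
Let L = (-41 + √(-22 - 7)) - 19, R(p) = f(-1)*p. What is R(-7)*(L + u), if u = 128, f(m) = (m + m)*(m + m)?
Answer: -1904 - 28*I*√29 ≈ -1904.0 - 150.78*I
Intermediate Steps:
f(m) = 4*m² (f(m) = (2*m)*(2*m) = 4*m²)
R(p) = 4*p (R(p) = (4*(-1)²)*p = (4*1)*p = 4*p)
L = -60 + I*√29 (L = (-41 + √(-29)) - 19 = (-41 + I*√29) - 19 = -60 + I*√29 ≈ -60.0 + 5.3852*I)
R(-7)*(L + u) = (4*(-7))*((-60 + I*√29) + 128) = -28*(68 + I*√29) = -1904 - 28*I*√29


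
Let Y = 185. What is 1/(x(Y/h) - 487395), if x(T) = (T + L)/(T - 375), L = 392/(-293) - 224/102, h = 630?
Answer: -235167953/114619682418796 ≈ -2.0517e-6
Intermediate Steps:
L = -52808/14943 (L = 392*(-1/293) - 224*1/102 = -392/293 - 112/51 = -52808/14943 ≈ -3.5340)
x(T) = (-52808/14943 + T)/(-375 + T) (x(T) = (T - 52808/14943)/(T - 375) = (-52808/14943 + T)/(-375 + T))
1/(x(Y/h) - 487395) = 1/((-52808/14943 + 185/630)/(-375 + 185/630) - 487395) = 1/((-52808/14943 + 185*(1/630))/(-375 + 185*(1/630)) - 487395) = 1/((-52808/14943 + 37/126)/(-375 + 37/126) - 487395) = 1/(-2033639/627606/(-47213/126) - 487395) = 1/(-126/47213*(-2033639/627606) - 487395) = 1/(2033639/235167953 - 487395) = 1/(-114619682418796/235167953) = -235167953/114619682418796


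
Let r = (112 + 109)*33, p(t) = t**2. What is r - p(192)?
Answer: -29571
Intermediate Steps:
r = 7293 (r = 221*33 = 7293)
r - p(192) = 7293 - 1*192**2 = 7293 - 1*36864 = 7293 - 36864 = -29571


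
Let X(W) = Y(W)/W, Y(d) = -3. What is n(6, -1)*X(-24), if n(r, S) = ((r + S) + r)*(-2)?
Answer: -11/4 ≈ -2.7500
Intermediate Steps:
n(r, S) = -4*r - 2*S (n(r, S) = ((S + r) + r)*(-2) = (S + 2*r)*(-2) = -4*r - 2*S)
X(W) = -3/W
n(6, -1)*X(-24) = (-4*6 - 2*(-1))*(-3/(-24)) = (-24 + 2)*(-3*(-1/24)) = -22*⅛ = -11/4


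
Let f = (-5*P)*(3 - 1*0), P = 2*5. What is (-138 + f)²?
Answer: 82944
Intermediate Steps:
P = 10
f = -150 (f = (-5*10)*(3 - 1*0) = -50*(3 + 0) = -50*3 = -150)
(-138 + f)² = (-138 - 150)² = (-288)² = 82944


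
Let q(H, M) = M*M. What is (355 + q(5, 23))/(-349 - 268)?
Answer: -884/617 ≈ -1.4327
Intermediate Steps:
q(H, M) = M²
(355 + q(5, 23))/(-349 - 268) = (355 + 23²)/(-349 - 268) = (355 + 529)/(-617) = 884*(-1/617) = -884/617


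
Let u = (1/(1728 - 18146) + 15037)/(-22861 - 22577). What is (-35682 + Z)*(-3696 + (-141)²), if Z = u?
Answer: -143609815518682435/248667028 ≈ -5.7752e+8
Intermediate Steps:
u = -246877465/746001084 (u = (1/(-16418) + 15037)/(-45438) = (-1/16418 + 15037)*(-1/45438) = (246877465/16418)*(-1/45438) = -246877465/746001084 ≈ -0.33093)
Z = -246877465/746001084 ≈ -0.33093
(-35682 + Z)*(-3696 + (-141)²) = (-35682 - 246877465/746001084)*(-3696 + (-141)²) = -26619057556753*(-3696 + 19881)/746001084 = -26619057556753/746001084*16185 = -143609815518682435/248667028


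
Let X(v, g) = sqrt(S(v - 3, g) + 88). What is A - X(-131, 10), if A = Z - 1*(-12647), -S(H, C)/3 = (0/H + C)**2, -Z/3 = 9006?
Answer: -14371 - 2*I*sqrt(53) ≈ -14371.0 - 14.56*I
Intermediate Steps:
Z = -27018 (Z = -3*9006 = -27018)
S(H, C) = -3*C**2 (S(H, C) = -3*(0/H + C)**2 = -3*(0 + C)**2 = -3*C**2)
X(v, g) = sqrt(88 - 3*g**2) (X(v, g) = sqrt(-3*g**2 + 88) = sqrt(88 - 3*g**2))
A = -14371 (A = -27018 - 1*(-12647) = -27018 + 12647 = -14371)
A - X(-131, 10) = -14371 - sqrt(88 - 3*10**2) = -14371 - sqrt(88 - 3*100) = -14371 - sqrt(88 - 300) = -14371 - sqrt(-212) = -14371 - 2*I*sqrt(53)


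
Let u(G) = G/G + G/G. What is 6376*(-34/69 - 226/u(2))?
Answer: -49930456/69 ≈ -7.2363e+5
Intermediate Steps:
u(G) = 2 (u(G) = 1 + 1 = 2)
6376*(-34/69 - 226/u(2)) = 6376*(-34/69 - 226/2) = 6376*(-34*1/69 - 226*1/2) = 6376*(-34/69 - 113) = 6376*(-7831/69) = -49930456/69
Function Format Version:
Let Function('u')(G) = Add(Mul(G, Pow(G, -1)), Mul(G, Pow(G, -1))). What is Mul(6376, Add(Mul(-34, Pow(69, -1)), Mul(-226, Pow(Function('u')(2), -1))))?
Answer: Rational(-49930456, 69) ≈ -7.2363e+5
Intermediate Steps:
Function('u')(G) = 2 (Function('u')(G) = Add(1, 1) = 2)
Mul(6376, Add(Mul(-34, Pow(69, -1)), Mul(-226, Pow(Function('u')(2), -1)))) = Mul(6376, Add(Mul(-34, Pow(69, -1)), Mul(-226, Pow(2, -1)))) = Mul(6376, Add(Mul(-34, Rational(1, 69)), Mul(-226, Rational(1, 2)))) = Mul(6376, Add(Rational(-34, 69), -113)) = Mul(6376, Rational(-7831, 69)) = Rational(-49930456, 69)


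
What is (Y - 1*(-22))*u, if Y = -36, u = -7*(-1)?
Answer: -98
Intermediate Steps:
u = 7
(Y - 1*(-22))*u = (-36 - 1*(-22))*7 = (-36 + 22)*7 = -14*7 = -98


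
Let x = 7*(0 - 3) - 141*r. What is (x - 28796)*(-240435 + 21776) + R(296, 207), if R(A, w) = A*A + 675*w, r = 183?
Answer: 11943381921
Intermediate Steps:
x = -25824 (x = 7*(0 - 3) - 141*183 = 7*(-3) - 25803 = -21 - 25803 = -25824)
R(A, w) = A² + 675*w
(x - 28796)*(-240435 + 21776) + R(296, 207) = (-25824 - 28796)*(-240435 + 21776) + (296² + 675*207) = -54620*(-218659) + (87616 + 139725) = 11943154580 + 227341 = 11943381921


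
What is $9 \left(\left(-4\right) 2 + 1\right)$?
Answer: $-63$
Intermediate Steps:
$9 \left(\left(-4\right) 2 + 1\right) = 9 \left(-8 + 1\right) = 9 \left(-7\right) = -63$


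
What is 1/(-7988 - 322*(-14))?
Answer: -1/3480 ≈ -0.00028736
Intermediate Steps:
1/(-7988 - 322*(-14)) = 1/(-7988 + 4508) = 1/(-3480) = -1/3480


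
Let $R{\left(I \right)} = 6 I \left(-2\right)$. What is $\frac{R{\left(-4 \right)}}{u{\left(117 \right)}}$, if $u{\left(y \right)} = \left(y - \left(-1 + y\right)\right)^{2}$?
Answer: $48$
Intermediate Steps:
$u{\left(y \right)} = 1$ ($u{\left(y \right)} = 1^{2} = 1$)
$R{\left(I \right)} = - 12 I$
$\frac{R{\left(-4 \right)}}{u{\left(117 \right)}} = \frac{\left(-12\right) \left(-4\right)}{1} = 1 \cdot 48 = 48$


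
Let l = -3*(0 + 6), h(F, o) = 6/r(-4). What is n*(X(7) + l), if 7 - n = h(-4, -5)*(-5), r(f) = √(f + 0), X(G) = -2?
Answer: -140 + 300*I ≈ -140.0 + 300.0*I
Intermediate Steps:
r(f) = √f
h(F, o) = -3*I (h(F, o) = 6/(√(-4)) = 6/((2*I)) = 6*(-I/2) = -3*I)
n = 7 - 15*I (n = 7 - (-3*I)*(-5) = 7 - 15*I ≈ 7.0 - 15.0*I)
l = -18 (l = -3*6 = -18)
n*(X(7) + l) = (7 - 15*I)*(-2 - 18) = (7 - 15*I)*(-20) = -140 + 300*I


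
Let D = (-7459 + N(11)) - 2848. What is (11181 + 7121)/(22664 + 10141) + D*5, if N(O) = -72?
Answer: -1702397173/32805 ≈ -51894.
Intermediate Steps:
D = -10379 (D = (-7459 - 72) - 2848 = -7531 - 2848 = -10379)
(11181 + 7121)/(22664 + 10141) + D*5 = (11181 + 7121)/(22664 + 10141) - 10379*5 = 18302/32805 - 51895 = -1702397173/32805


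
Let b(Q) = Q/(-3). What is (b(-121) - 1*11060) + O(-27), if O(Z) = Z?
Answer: -33140/3 ≈ -11047.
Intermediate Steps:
b(Q) = -Q/3 (b(Q) = Q*(-⅓) = -Q/3)
(b(-121) - 1*11060) + O(-27) = (-⅓*(-121) - 1*11060) - 27 = (121/3 - 11060) - 27 = -33059/3 - 27 = -33140/3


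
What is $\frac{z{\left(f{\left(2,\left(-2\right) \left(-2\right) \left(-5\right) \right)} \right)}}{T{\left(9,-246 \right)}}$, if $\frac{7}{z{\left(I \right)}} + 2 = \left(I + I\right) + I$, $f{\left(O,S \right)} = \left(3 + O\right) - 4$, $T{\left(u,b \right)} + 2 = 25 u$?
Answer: $\frac{7}{223} \approx 0.03139$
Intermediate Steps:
$T{\left(u,b \right)} = -2 + 25 u$
$f{\left(O,S \right)} = -1 + O$
$z{\left(I \right)} = \frac{7}{-2 + 3 I}$ ($z{\left(I \right)} = \frac{7}{-2 + \left(\left(I + I\right) + I\right)} = \frac{7}{-2 + \left(2 I + I\right)} = \frac{7}{-2 + 3 I}$)
$\frac{z{\left(f{\left(2,\left(-2\right) \left(-2\right) \left(-5\right) \right)} \right)}}{T{\left(9,-246 \right)}} = \frac{7 \frac{1}{-2 + 3 \left(-1 + 2\right)}}{-2 + 25 \cdot 9} = \frac{7 \frac{1}{-2 + 3 \cdot 1}}{-2 + 225} = \frac{7 \frac{1}{-2 + 3}}{223} = \frac{7}{1} \cdot \frac{1}{223} = 7 \cdot 1 \cdot \frac{1}{223} = 7 \cdot \frac{1}{223} = \frac{7}{223}$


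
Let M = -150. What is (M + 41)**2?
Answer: 11881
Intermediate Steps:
(M + 41)**2 = (-150 + 41)**2 = (-109)**2 = 11881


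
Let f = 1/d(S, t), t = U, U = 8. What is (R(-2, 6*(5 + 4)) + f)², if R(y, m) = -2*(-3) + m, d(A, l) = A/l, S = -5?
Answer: 85264/25 ≈ 3410.6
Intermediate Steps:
t = 8
f = -8/5 (f = 1/(-5/8) = -8/5 ≈ -1.6000)
R(y, m) = 6 + m
(R(-2, 6*(5 + 4)) + f)² = ((6 + 6*(5 + 4)) - 8/5)² = ((6 + 6*9) - 8/5)² = ((6 + 54) - 8/5)² = (60 - 8/5)² = (292/5)² = 85264/25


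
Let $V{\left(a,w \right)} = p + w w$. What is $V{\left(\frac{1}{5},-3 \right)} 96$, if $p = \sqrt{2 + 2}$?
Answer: $1056$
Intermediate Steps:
$p = 2$ ($p = \sqrt{4} = 2$)
$V{\left(a,w \right)} = 2 + w^{2}$ ($V{\left(a,w \right)} = 2 + w w = 2 + w^{2}$)
$V{\left(\frac{1}{5},-3 \right)} 96 = \left(2 + \left(-3\right)^{2}\right) 96 = \left(2 + 9\right) 96 = 11 \cdot 96 = 1056$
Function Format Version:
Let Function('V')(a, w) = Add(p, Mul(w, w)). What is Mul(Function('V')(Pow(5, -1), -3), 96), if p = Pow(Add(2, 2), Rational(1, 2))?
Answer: 1056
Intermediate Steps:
p = 2 (p = Pow(4, Rational(1, 2)) = 2)
Function('V')(a, w) = Add(2, Pow(w, 2)) (Function('V')(a, w) = Add(2, Mul(w, w)) = Add(2, Pow(w, 2)))
Mul(Function('V')(Pow(5, -1), -3), 96) = Mul(Add(2, Pow(-3, 2)), 96) = Mul(Add(2, 9), 96) = Mul(11, 96) = 1056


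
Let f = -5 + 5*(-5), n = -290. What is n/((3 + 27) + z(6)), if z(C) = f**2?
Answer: -29/93 ≈ -0.31183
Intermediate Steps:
f = -30 (f = -5 - 25 = -30)
z(C) = 900 (z(C) = (-30)**2 = 900)
n/((3 + 27) + z(6)) = -290/((3 + 27) + 900) = -290/(30 + 900) = -290/930 = (1/930)*(-290) = -29/93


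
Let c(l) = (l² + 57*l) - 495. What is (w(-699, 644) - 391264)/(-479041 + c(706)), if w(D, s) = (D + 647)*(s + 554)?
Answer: -226780/29571 ≈ -7.6690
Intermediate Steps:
w(D, s) = (554 + s)*(647 + D) (w(D, s) = (647 + D)*(554 + s) = (554 + s)*(647 + D))
c(l) = -495 + l² + 57*l
(w(-699, 644) - 391264)/(-479041 + c(706)) = ((358438 + 554*(-699) + 647*644 - 699*644) - 391264)/(-479041 + (-495 + 706² + 57*706)) = ((358438 - 387246 + 416668 - 450156) - 391264)/(-479041 + (-495 + 498436 + 40242)) = (-62296 - 391264)/(-479041 + 538183) = -453560/59142 = -453560*1/59142 = -226780/29571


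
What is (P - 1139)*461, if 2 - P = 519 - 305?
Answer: -622811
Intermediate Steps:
P = -212 (P = 2 - (519 - 305) = 2 - 1*214 = 2 - 214 = -212)
(P - 1139)*461 = (-212 - 1139)*461 = -1351*461 = -622811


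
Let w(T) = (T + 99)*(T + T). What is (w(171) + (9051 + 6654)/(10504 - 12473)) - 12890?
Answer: 156421345/1969 ≈ 79442.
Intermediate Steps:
w(T) = 2*T*(99 + T) (w(T) = (99 + T)*(2*T) = 2*T*(99 + T))
(w(171) + (9051 + 6654)/(10504 - 12473)) - 12890 = (2*171*(99 + 171) + (9051 + 6654)/(10504 - 12473)) - 12890 = (2*171*270 + 15705/(-1969)) - 12890 = (92340 + 15705*(-1/1969)) - 12890 = (92340 - 15705/1969) - 12890 = 181801755/1969 - 12890 = 156421345/1969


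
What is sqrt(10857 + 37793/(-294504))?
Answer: sqrt(4804310067990)/21036 ≈ 104.20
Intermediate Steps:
sqrt(10857 + 37793/(-294504)) = sqrt(10857 + 37793*(-1/294504)) = sqrt(10857 - 5399/42072) = sqrt(456770305/42072) = sqrt(4804310067990)/21036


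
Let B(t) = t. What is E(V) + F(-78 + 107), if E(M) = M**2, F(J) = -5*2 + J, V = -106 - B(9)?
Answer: 13244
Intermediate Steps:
V = -115 (V = -106 - 1*9 = -106 - 9 = -115)
F(J) = -10 + J
E(V) + F(-78 + 107) = (-115)**2 + (-10 + (-78 + 107)) = 13225 + (-10 + 29) = 13225 + 19 = 13244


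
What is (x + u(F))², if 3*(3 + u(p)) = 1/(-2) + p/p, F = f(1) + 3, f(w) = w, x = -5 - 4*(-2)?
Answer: 1/36 ≈ 0.027778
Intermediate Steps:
x = 3 (x = -5 + 8 = 3)
F = 4 (F = 1 + 3 = 4)
u(p) = -17/6 (u(p) = -3 + (1/(-2) + p/p)/3 = -3 + (1*(-½) + 1)/3 = -3 + (-½ + 1)/3 = -3 + (⅓)*(½) = -3 + ⅙ = -17/6)
(x + u(F))² = (3 - 17/6)² = (⅙)² = 1/36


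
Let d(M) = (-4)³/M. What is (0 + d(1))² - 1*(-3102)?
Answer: 7198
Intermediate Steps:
d(M) = -64/M
(0 + d(1))² - 1*(-3102) = (0 - 64/1)² - 1*(-3102) = (0 - 64*1)² + 3102 = (0 - 64)² + 3102 = (-64)² + 3102 = 4096 + 3102 = 7198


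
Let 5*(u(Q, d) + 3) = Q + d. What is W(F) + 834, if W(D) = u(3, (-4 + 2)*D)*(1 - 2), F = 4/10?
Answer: 20914/25 ≈ 836.56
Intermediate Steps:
F = ⅖ (F = 4*(⅒) = ⅖ ≈ 0.40000)
u(Q, d) = -3 + Q/5 + d/5 (u(Q, d) = -3 + (Q + d)/5 = -3 + (Q/5 + d/5) = -3 + Q/5 + d/5)
W(D) = 12/5 + 2*D/5 (W(D) = (-3 + (⅕)*3 + ((-4 + 2)*D)/5)*(1 - 2) = (-3 + ⅗ + (-2*D)/5)*(-1) = (-3 + ⅗ - 2*D/5)*(-1) = (-12/5 - 2*D/5)*(-1) = 12/5 + 2*D/5)
W(F) + 834 = (12/5 + (⅖)*(⅖)) + 834 = (12/5 + 4/25) + 834 = 64/25 + 834 = 20914/25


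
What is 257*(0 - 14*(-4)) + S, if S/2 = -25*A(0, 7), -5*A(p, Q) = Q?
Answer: 14462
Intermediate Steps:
A(p, Q) = -Q/5
S = 70 (S = 2*(-(-5)*7) = 2*(-25*(-7/5)) = 2*35 = 70)
257*(0 - 14*(-4)) + S = 257*(0 - 14*(-4)) + 70 = 257*(0 + 56) + 70 = 257*56 + 70 = 14392 + 70 = 14462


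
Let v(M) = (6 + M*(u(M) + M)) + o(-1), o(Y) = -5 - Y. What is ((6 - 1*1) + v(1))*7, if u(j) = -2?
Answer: 42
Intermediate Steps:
v(M) = 2 + M*(-2 + M) (v(M) = (6 + M*(-2 + M)) + (-5 - 1*(-1)) = (6 + M*(-2 + M)) + (-5 + 1) = (6 + M*(-2 + M)) - 4 = 2 + M*(-2 + M))
((6 - 1*1) + v(1))*7 = ((6 - 1*1) + (2 + 1² - 2*1))*7 = ((6 - 1) + (2 + 1 - 2))*7 = (5 + 1)*7 = 6*7 = 42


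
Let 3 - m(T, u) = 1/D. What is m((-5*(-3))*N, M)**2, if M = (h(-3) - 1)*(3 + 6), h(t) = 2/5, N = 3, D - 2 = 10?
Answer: 1225/144 ≈ 8.5069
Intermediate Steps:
D = 12 (D = 2 + 10 = 12)
h(t) = 2/5 (h(t) = 2*(1/5) = 2/5)
M = -27/5 (M = (2/5 - 1)*(3 + 6) = -3/5*9 = -27/5 ≈ -5.4000)
m(T, u) = 35/12 (m(T, u) = 3 - 1/12 = 35/12)
m((-5*(-3))*N, M)**2 = (35/12)**2 = 1225/144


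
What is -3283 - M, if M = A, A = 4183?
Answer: -7466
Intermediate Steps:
M = 4183
-3283 - M = -3283 - 1*4183 = -3283 - 4183 = -7466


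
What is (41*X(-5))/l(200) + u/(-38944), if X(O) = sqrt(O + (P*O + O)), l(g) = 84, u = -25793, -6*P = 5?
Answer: 25793/38944 + 41*I*sqrt(210)/504 ≈ 0.66231 + 1.1789*I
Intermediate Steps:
P = -5/6 (P = -1/6*5 = -5/6 ≈ -0.83333)
X(O) = sqrt(42)*sqrt(O)/6 (X(O) = sqrt(O + (-5*O/6 + O)) = sqrt(O + O/6) = sqrt(7*O/6) = sqrt(42)*sqrt(O)/6)
(41*X(-5))/l(200) + u/(-38944) = (41*(sqrt(42)*sqrt(-5)/6))/84 - 25793/(-38944) = (41*(sqrt(42)*(I*sqrt(5))/6))*(1/84) - 25793*(-1/38944) = (41*(I*sqrt(210)/6))*(1/84) + 25793/38944 = (41*I*sqrt(210)/6)*(1/84) + 25793/38944 = 41*I*sqrt(210)/504 + 25793/38944 = 25793/38944 + 41*I*sqrt(210)/504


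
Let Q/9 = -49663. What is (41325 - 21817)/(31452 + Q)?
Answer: -19508/415515 ≈ -0.046949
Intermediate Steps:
Q = -446967 (Q = 9*(-49663) = -446967)
(41325 - 21817)/(31452 + Q) = (41325 - 21817)/(31452 - 446967) = 19508/(-415515) = 19508*(-1/415515) = -19508/415515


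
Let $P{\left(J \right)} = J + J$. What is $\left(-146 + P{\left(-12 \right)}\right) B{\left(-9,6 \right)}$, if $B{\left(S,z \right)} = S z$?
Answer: $9180$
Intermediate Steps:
$P{\left(J \right)} = 2 J$
$\left(-146 + P{\left(-12 \right)}\right) B{\left(-9,6 \right)} = \left(-146 + 2 \left(-12\right)\right) \left(\left(-9\right) 6\right) = \left(-146 - 24\right) \left(-54\right) = \left(-170\right) \left(-54\right) = 9180$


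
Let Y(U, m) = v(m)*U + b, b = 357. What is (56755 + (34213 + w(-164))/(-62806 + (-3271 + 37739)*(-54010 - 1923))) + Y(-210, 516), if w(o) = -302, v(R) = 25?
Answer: 99987936685989/1927961450 ≈ 51862.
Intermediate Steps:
Y(U, m) = 357 + 25*U (Y(U, m) = 25*U + 357 = 357 + 25*U)
(56755 + (34213 + w(-164))/(-62806 + (-3271 + 37739)*(-54010 - 1923))) + Y(-210, 516) = (56755 + (34213 - 302)/(-62806 + (-3271 + 37739)*(-54010 - 1923))) + (357 + 25*(-210)) = (56755 + 33911/(-62806 + 34468*(-55933))) + (357 - 5250) = (56755 + 33911/(-62806 - 1927898644)) - 4893 = (56755 + 33911/(-1927961450)) - 4893 = (56755 + 33911*(-1/1927961450)) - 4893 = (56755 - 33911/1927961450) - 4893 = 109421452060839/1927961450 - 4893 = 99987936685989/1927961450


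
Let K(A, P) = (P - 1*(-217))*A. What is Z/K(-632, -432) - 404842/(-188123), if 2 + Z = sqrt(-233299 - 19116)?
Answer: 27504777357/12781076620 + I*sqrt(252415)/135880 ≈ 2.152 + 0.0036974*I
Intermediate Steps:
Z = -2 + I*sqrt(252415) (Z = -2 + sqrt(-233299 - 19116) = -2 + sqrt(-252415) = -2 + I*sqrt(252415) ≈ -2.0 + 502.41*I)
K(A, P) = A*(217 + P) (K(A, P) = (P + 217)*A = (217 + P)*A = A*(217 + P))
Z/K(-632, -432) - 404842/(-188123) = (-2 + I*sqrt(252415))/((-632*(217 - 432))) - 404842/(-188123) = (-2 + I*sqrt(252415))/((-632*(-215))) - 404842*(-1/188123) = (-2 + I*sqrt(252415))/135880 + 404842/188123 = (-2 + I*sqrt(252415))*(1/135880) + 404842/188123 = (-1/67940 + I*sqrt(252415)/135880) + 404842/188123 = 27504777357/12781076620 + I*sqrt(252415)/135880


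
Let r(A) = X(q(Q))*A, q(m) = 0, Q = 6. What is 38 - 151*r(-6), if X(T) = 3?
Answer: 2756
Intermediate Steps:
r(A) = 3*A
38 - 151*r(-6) = 38 - 453*(-6) = 38 - 151*(-18) = 38 + 2718 = 2756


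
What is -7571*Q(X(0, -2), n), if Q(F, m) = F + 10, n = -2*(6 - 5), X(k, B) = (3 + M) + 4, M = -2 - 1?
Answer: -105994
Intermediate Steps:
M = -3
X(k, B) = 4 (X(k, B) = (3 - 3) + 4 = 0 + 4 = 4)
n = -2 (n = -2*1 = -2)
Q(F, m) = 10 + F
-7571*Q(X(0, -2), n) = -7571*(10 + 4) = -7571*14 = -105994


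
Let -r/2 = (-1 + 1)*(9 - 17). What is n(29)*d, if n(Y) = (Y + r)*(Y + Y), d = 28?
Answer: 47096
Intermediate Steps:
r = 0 (r = -2*(-1 + 1)*(9 - 17) = -0*(-8) = -2*0 = 0)
n(Y) = 2*Y**2 (n(Y) = (Y + 0)*(Y + Y) = Y*(2*Y) = 2*Y**2)
n(29)*d = (2*29**2)*28 = (2*841)*28 = 1682*28 = 47096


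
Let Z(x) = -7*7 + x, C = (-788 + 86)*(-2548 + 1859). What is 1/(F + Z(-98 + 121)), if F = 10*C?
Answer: 1/4836754 ≈ 2.0675e-7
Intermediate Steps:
C = 483678 (C = -702*(-689) = 483678)
Z(x) = -49 + x
F = 4836780 (F = 10*483678 = 4836780)
1/(F + Z(-98 + 121)) = 1/(4836780 + (-49 + (-98 + 121))) = 1/(4836780 + (-49 + 23)) = 1/(4836780 - 26) = 1/4836754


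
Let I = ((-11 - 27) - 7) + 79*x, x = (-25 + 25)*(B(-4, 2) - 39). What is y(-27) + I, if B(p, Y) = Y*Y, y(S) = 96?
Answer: 51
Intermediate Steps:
B(p, Y) = Y²
x = 0 (x = (-25 + 25)*(2² - 39) = 0*(4 - 39) = 0*(-35) = 0)
I = -45 (I = ((-11 - 27) - 7) + 79*0 = (-38 - 7) + 0 = -45 + 0 = -45)
y(-27) + I = 96 - 45 = 51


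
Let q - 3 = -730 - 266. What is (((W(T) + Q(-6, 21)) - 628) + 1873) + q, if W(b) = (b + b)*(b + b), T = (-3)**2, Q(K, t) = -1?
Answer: 575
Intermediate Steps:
q = -993 (q = 3 + (-730 - 266) = 3 - 996 = -993)
T = 9
W(b) = 4*b**2 (W(b) = (2*b)*(2*b) = 4*b**2)
(((W(T) + Q(-6, 21)) - 628) + 1873) + q = (((4*9**2 - 1) - 628) + 1873) - 993 = (((4*81 - 1) - 628) + 1873) - 993 = (((324 - 1) - 628) + 1873) - 993 = ((323 - 628) + 1873) - 993 = (-305 + 1873) - 993 = 1568 - 993 = 575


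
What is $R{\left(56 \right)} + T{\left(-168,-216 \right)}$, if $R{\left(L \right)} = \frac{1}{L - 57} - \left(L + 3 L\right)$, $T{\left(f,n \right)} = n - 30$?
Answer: $-471$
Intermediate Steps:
$T{\left(f,n \right)} = -30 + n$ ($T{\left(f,n \right)} = n - 30 = -30 + n$)
$R{\left(L \right)} = \frac{1}{-57 + L} - 4 L$
$R{\left(56 \right)} + T{\left(-168,-216 \right)} = \frac{1 - 4 \cdot 56^{2} + 228 \cdot 56}{-57 + 56} - 246 = \frac{1 - 12544 + 12768}{-1} - 246 = - (1 - 12544 + 12768) - 246 = \left(-1\right) 225 - 246 = -225 - 246 = -471$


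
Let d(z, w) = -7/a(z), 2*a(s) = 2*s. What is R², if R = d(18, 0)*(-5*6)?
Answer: 1225/9 ≈ 136.11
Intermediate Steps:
a(s) = s (a(s) = (2*s)/2 = s)
d(z, w) = -7/z
R = 35/3 (R = (-7/18)*(-5*6) = -7*1/18*(-30) = -7/18*(-30) = 35/3 ≈ 11.667)
R² = (35/3)² = 1225/9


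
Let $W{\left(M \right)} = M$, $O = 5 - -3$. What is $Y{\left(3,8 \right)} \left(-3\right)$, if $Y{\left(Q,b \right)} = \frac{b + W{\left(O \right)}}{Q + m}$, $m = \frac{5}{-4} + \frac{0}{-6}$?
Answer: $- \frac{192}{7} \approx -27.429$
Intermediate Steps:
$O = 8$ ($O = 5 + 3 = 8$)
$m = - \frac{5}{4}$ ($m = 5 \left(- \frac{1}{4}\right) + 0 \left(- \frac{1}{6}\right) = - \frac{5}{4} + 0 = - \frac{5}{4} \approx -1.25$)
$Y{\left(Q,b \right)} = \frac{8 + b}{- \frac{5}{4} + Q}$ ($Y{\left(Q,b \right)} = \frac{b + 8}{Q - \frac{5}{4}} = \frac{8 + b}{- \frac{5}{4} + Q}$)
$Y{\left(3,8 \right)} \left(-3\right) = \frac{4 \left(8 + 8\right)}{-5 + 4 \cdot 3} \left(-3\right) = 4 \frac{1}{-5 + 12} \cdot 16 \left(-3\right) = 4 \cdot \frac{1}{7} \cdot 16 \left(-3\right) = \frac{64}{7} \left(-3\right) = - \frac{192}{7}$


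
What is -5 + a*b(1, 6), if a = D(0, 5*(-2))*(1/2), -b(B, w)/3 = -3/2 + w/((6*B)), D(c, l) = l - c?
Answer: -25/2 ≈ -12.500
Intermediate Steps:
b(B, w) = 9/2 - w/(2*B) (b(B, w) = -3*(-3/2 + w/((6*B))) = -3*(-3*½ + w*(1/(6*B))) = -3*(-3/2 + w/(6*B)) = 9/2 - w/(2*B))
a = -5 (a = (5*(-2) - 1*0)*(1/2) = (-10 + 0)*(1*(½)) = -10*½ = -5)
-5 + a*b(1, 6) = -5 - 5*(-1*6 + 9*1)/(2*1) = -5 - 5*(-6 + 9)/2 = -5 - 5*3/2 = -5 - 15/2 = -25/2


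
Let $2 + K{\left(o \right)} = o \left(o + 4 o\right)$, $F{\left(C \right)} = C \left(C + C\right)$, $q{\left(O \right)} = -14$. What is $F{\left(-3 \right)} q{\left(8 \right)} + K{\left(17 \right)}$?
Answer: $1191$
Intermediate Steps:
$F{\left(C \right)} = 2 C^{2}$ ($F{\left(C \right)} = C 2 C = 2 C^{2}$)
$K{\left(o \right)} = -2 + 5 o^{2}$ ($K{\left(o \right)} = -2 + o \left(o + 4 o\right) = -2 + o 5 o = -2 + 5 o^{2}$)
$F{\left(-3 \right)} q{\left(8 \right)} + K{\left(17 \right)} = 2 \left(-3\right)^{2} \left(-14\right) - \left(2 - 5 \cdot 17^{2}\right) = 2 \cdot 9 \left(-14\right) + \left(-2 + 5 \cdot 289\right) = 18 \left(-14\right) + \left(-2 + 1445\right) = -252 + 1443 = 1191$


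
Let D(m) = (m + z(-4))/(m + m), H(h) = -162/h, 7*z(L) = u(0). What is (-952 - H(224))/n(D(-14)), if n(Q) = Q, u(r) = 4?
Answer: -745801/376 ≈ -1983.5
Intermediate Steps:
z(L) = 4/7 (z(L) = (1/7)*4 = 4/7)
D(m) = (4/7 + m)/(2*m) (D(m) = (m + 4/7)/(m + m) = (4/7 + m)/((2*m)) = (4/7 + m)*(1/(2*m)) = (4/7 + m)/(2*m))
(-952 - H(224))/n(D(-14)) = (-952 - (-162)/224)/(((1/14)*(4 + 7*(-14))/(-14))) = (-952 - (-162)/224)/(((1/14)*(-1/14)*(4 - 98))) = (-952 - 1*(-81/112))/(((1/14)*(-1/14)*(-94))) = (-952 + 81/112)/(47/98) = -106543/112*98/47 = -745801/376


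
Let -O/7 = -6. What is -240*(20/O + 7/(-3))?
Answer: 3120/7 ≈ 445.71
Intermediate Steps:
O = 42 (O = -7*(-6) = 42)
-240*(20/O + 7/(-3)) = -240*(20/42 + 7/(-3)) = -240*(20*(1/42) + 7*(-⅓)) = -240*(10/21 - 7/3) = -240*(-13/7) = 3120/7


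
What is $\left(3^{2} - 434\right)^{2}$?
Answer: $180625$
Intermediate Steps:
$\left(3^{2} - 434\right)^{2} = \left(9 - 434\right)^{2} = \left(-425\right)^{2} = 180625$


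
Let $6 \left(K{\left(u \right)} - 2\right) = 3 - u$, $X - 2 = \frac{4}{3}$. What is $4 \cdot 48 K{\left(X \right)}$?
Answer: $\frac{1120}{3} \approx 373.33$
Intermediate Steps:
$X = \frac{10}{3}$ ($X = 2 + \frac{4}{3} = \frac{10}{3} \approx 3.3333$)
$K{\left(u \right)} = \frac{5}{2} - \frac{u}{6}$ ($K{\left(u \right)} = 2 + \frac{3 - u}{6} = 2 - \left(- \frac{1}{2} + \frac{u}{6}\right) = \frac{5}{2} - \frac{u}{6}$)
$4 \cdot 48 K{\left(X \right)} = 4 \cdot 48 \left(\frac{5}{2} - \frac{5}{9}\right) = 192 \left(\frac{5}{2} - \frac{5}{9}\right) = 192 \cdot \frac{35}{18} = \frac{1120}{3}$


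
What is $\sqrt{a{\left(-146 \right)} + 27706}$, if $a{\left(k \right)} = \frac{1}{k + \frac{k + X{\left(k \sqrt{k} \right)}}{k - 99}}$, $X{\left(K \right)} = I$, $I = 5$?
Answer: $\frac{\sqrt{35170698080441}}{35629} \approx 166.45$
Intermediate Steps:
$X{\left(K \right)} = 5$
$a{\left(k \right)} = \frac{1}{k + \frac{5 + k}{-99 + k}}$ ($a{\left(k \right)} = \frac{1}{k + \frac{k + 5}{k - 99}} = \frac{1}{k + \frac{5 + k}{k - 99}} = \frac{1}{k + \frac{5 + k}{-99 + k}}$)
$\sqrt{a{\left(-146 \right)} + 27706} = \sqrt{\frac{-99 - 146}{5 + \left(-146\right)^{2} - -14308} + 27706} = \sqrt{\frac{1}{5 + 21316 + 14308} \left(-245\right) + 27706} = \sqrt{\frac{1}{35629} \left(-245\right) + 27706} = \sqrt{- \frac{245}{35629} + 27706} = \sqrt{\frac{987136829}{35629}} = \frac{\sqrt{35170698080441}}{35629}$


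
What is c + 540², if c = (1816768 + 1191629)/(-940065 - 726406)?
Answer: 485939935203/1666471 ≈ 2.9160e+5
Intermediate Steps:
c = -3008397/1666471 (c = 3008397/(-1666471) = 3008397*(-1/1666471) = -3008397/1666471 ≈ -1.8053)
c + 540² = -3008397/1666471 + 540² = -3008397/1666471 + 291600 = 485939935203/1666471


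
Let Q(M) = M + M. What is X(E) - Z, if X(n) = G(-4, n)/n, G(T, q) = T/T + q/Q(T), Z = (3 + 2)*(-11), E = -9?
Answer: 3943/72 ≈ 54.764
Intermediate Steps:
Q(M) = 2*M
Z = -55 (Z = 5*(-11) = -55)
G(T, q) = 1 + q/(2*T) (G(T, q) = T/T + q/((2*T)) = 1 + q*(1/(2*T)) = 1 + q/(2*T))
X(n) = (1 - n/8)/n (X(n) = ((-4 + n/2)/(-4))/n = (-(-4 + n/2)/4)/n = (1 - n/8)/n)
X(E) - Z = (1/8)*(8 - 1*(-9))/(-9) - 1*(-55) = (1/8)*(-1/9)*(8 + 9) + 55 = (1/8)*(-1/9)*17 + 55 = -17/72 + 55 = 3943/72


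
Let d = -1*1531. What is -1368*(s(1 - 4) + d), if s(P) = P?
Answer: 2098512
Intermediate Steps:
d = -1531
-1368*(s(1 - 4) + d) = -1368*((1 - 4) - 1531) = -1368*(-3 - 1531) = -1368*(-1534) = 2098512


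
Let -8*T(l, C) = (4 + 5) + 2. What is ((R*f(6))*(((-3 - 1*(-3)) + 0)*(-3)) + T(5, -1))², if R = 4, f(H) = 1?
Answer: 121/64 ≈ 1.8906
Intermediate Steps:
T(l, C) = -11/8 (T(l, C) = -((4 + 5) + 2)/8 = -(9 + 2)/8 = -⅛*11 = -11/8)
((R*f(6))*(((-3 - 1*(-3)) + 0)*(-3)) + T(5, -1))² = ((4*1)*(((-3 - 1*(-3)) + 0)*(-3)) - 11/8)² = (4*(((-3 + 3) + 0)*(-3)) - 11/8)² = (4*((0 + 0)*(-3)) - 11/8)² = (4*(0*(-3)) - 11/8)² = (4*0 - 11/8)² = (0 - 11/8)² = (-11/8)² = 121/64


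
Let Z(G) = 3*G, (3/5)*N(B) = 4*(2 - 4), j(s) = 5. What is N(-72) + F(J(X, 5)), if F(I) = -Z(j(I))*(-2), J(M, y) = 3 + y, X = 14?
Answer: 50/3 ≈ 16.667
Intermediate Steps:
N(B) = -40/3 (N(B) = 5*(4*(2 - 4))/3 = 5*(4*(-2))/3 = (5/3)*(-8) = -40/3)
F(I) = 30 (F(I) = -3*5*(-2) = -1*15*(-2) = -15*(-2) = 30)
N(-72) + F(J(X, 5)) = -40/3 + 30 = 50/3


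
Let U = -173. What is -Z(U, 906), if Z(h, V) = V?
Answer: -906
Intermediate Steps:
-Z(U, 906) = -1*906 = -906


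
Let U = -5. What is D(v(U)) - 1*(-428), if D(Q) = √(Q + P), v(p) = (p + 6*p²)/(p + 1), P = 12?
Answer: 428 + I*√97/2 ≈ 428.0 + 4.9244*I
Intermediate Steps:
v(p) = (p + 6*p²)/(1 + p)
D(Q) = √(12 + Q) (D(Q) = √(Q + 12) = √(12 + Q))
D(v(U)) - 1*(-428) = √(12 - 5*(1 + 6*(-5))/(1 - 5)) - 1*(-428) = √(12 - 5*(1 - 30)/(-4)) + 428 = √(12 - 5*(-¼)*(-29)) + 428 = √(12 - 145/4) + 428 = √(-97/4) + 428 = I*√97/2 + 428 = 428 + I*√97/2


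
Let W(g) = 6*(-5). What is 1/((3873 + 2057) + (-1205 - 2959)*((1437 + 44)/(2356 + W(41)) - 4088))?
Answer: 1163/19800901564 ≈ 5.8735e-8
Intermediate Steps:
W(g) = -30
1/((3873 + 2057) + (-1205 - 2959)*((1437 + 44)/(2356 + W(41)) - 4088)) = 1/((3873 + 2057) + (-1205 - 2959)*((1437 + 44)/(2356 - 30) - 4088)) = 1/(5930 - 4164*(1481/2326 - 4088)) = 1/(5930 - 4164*(-9507207/2326)) = 1/(5930 + 19794004974/1163) = 1/(19800901564/1163) = 1163/19800901564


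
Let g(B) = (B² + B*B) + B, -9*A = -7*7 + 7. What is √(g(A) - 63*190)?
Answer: 4*I*√6706/3 ≈ 109.19*I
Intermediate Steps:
A = 14/3 (A = -(-7*7 + 7)/9 = -(-49 + 7)/9 = -⅑*(-42) = 14/3 ≈ 4.6667)
g(B) = B + 2*B² (g(B) = (B² + B²) + B = 2*B² + B = B + 2*B²)
√(g(A) - 63*190) = √(14*(1 + 2*(14/3))/3 - 63*190) = √(14*(1 + 28/3)/3 - 11970) = √((14/3)*(31/3) - 11970) = √(434/9 - 11970) = √(-107296/9) = 4*I*√6706/3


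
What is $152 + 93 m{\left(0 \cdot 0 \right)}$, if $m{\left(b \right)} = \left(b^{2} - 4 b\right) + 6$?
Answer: $710$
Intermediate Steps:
$m{\left(b \right)} = 6 + b^{2} - 4 b$
$152 + 93 m{\left(0 \cdot 0 \right)} = 152 + 93 \left(6 + \left(0 \cdot 0\right)^{2} - 4 \cdot 0 \cdot 0\right) = 152 + 93 \left(6 + 0^{2} - 0\right) = 152 + 93 \left(6 + 0 + 0\right) = 152 + 93 \cdot 6 = 152 + 558 = 710$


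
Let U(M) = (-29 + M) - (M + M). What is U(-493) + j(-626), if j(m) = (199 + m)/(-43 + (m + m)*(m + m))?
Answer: 103900211/223923 ≈ 464.00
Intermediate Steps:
j(m) = (199 + m)/(-43 + 4*m²) (j(m) = (199 + m)/(-43 + (2*m)*(2*m)) = (199 + m)/(-43 + 4*m²))
U(M) = -29 - M (U(M) = (-29 + M) - 2*M = -29 - M)
U(-493) + j(-626) = (-29 - 1*(-493)) + (199 - 626)/(-43 + 4*(-626)²) = (-29 + 493) - 427/(-43 + 4*391876) = 464 - 427/(-43 + 1567504) = 464 - 427/1567461 = 464 + (1/1567461)*(-427) = 464 - 61/223923 = 103900211/223923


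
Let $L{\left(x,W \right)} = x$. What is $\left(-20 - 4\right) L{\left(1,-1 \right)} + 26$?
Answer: $2$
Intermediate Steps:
$\left(-20 - 4\right) L{\left(1,-1 \right)} + 26 = \left(-20 - 4\right) 1 + 26 = \left(-24\right) 1 + 26 = -24 + 26 = 2$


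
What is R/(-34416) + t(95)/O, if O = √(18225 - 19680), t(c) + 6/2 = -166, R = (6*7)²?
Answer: -49/956 + 169*I*√1455/1455 ≈ -0.051255 + 4.4305*I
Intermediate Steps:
R = 1764 (R = 42² = 1764)
t(c) = -169 (t(c) = -3 - 166 = -169)
O = I*√1455 (O = √(-1455) = I*√1455 ≈ 38.144*I)
R/(-34416) + t(95)/O = 1764/(-34416) - 169*(-I*√1455/1455) = 1764*(-1/34416) - (-169)*I*√1455/1455 = -49/956 + 169*I*√1455/1455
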